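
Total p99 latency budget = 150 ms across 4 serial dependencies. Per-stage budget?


Formula: per_stage = total_budget / stages
per_stage = 150 / 4
per_stage = 37.5 ms

37.5 ms


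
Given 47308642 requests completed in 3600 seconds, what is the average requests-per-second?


Formula: throughput = requests / seconds
throughput = 47308642 / 3600
throughput = 13141.29 requests/second

13141.29 requests/second


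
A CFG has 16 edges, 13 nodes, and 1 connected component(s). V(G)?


Formula: V(G) = E - N + 2P
V(G) = 16 - 13 + 2*1
V(G) = 3 + 2
V(G) = 5

5


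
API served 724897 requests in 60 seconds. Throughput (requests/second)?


Formula: throughput = requests / seconds
throughput = 724897 / 60
throughput = 12081.62 requests/second

12081.62 requests/second


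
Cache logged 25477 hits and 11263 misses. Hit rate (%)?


Formula: hit rate = hits / (hits + misses) * 100
hit rate = 25477 / (25477 + 11263) * 100
hit rate = 25477 / 36740 * 100
hit rate = 69.34%

69.34%


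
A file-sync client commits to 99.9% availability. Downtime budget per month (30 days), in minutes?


Formula: allowed downtime = period * (100 - SLA) / 100
Period (month (30 days)) = 43200 minutes
Unavailability fraction = (100 - 99.9) / 100
Allowed downtime = 43200 * (100 - 99.9) / 100
Allowed downtime = 43.2 minutes

43.2 minutes


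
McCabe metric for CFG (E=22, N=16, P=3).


Formula: V(G) = E - N + 2P
V(G) = 22 - 16 + 2*3
V(G) = 6 + 6
V(G) = 12

12


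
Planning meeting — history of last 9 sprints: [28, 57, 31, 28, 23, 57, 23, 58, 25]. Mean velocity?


Formula: Avg velocity = Total points / Number of sprints
Points: [28, 57, 31, 28, 23, 57, 23, 58, 25]
Sum = 28 + 57 + 31 + 28 + 23 + 57 + 23 + 58 + 25 = 330
Avg velocity = 330 / 9 = 36.67 points/sprint

36.67 points/sprint


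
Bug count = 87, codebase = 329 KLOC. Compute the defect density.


Defect density = defects / KLOC
Defect density = 87 / 329
Defect density = 0.264 defects/KLOC

0.264 defects/KLOC


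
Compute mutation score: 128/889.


Mutation score = killed / total * 100
Mutation score = 128 / 889 * 100
Mutation score = 14.4%

14.4%


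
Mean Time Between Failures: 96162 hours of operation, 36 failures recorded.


Formula: MTBF = Total operating time / Number of failures
MTBF = 96162 / 36
MTBF = 2671.17 hours

2671.17 hours


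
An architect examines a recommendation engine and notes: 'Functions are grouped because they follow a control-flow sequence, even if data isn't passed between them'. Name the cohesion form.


Reasoning: Grouped by order of execution within a routine, not by data flow
Type: Procedural cohesion

Procedural cohesion


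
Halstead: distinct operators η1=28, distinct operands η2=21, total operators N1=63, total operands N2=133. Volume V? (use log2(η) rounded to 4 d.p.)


Formula: V = N * log2(η), where N = N1 + N2 and η = η1 + η2
η = 28 + 21 = 49
N = 63 + 133 = 196
log2(49) ≈ 5.6147
V = 196 * 5.6147 = 1100.48

1100.48


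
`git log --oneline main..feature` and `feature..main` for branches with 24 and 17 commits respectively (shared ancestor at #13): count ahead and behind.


Common ancestor: commit #13
feature commits after divergence: 24 - 13 = 11
main commits after divergence: 17 - 13 = 4
feature is 11 commits ahead of main
main is 4 commits ahead of feature

feature ahead: 11, main ahead: 4


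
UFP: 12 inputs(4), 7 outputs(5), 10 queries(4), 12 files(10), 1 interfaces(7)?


UFP = EI*4 + EO*5 + EQ*4 + ILF*10 + EIF*7
UFP = 12*4 + 7*5 + 10*4 + 12*10 + 1*7
UFP = 48 + 35 + 40 + 120 + 7
UFP = 250

250


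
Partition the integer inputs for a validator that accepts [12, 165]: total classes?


Valid range: [12, 165]
Class 1: x < 12 — invalid
Class 2: 12 ≤ x ≤ 165 — valid
Class 3: x > 165 — invalid
Total equivalence classes: 3

3 equivalence classes


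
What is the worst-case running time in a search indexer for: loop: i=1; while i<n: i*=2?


Reasoning: i doubles each step so iterations are log2(n)
Complexity: O(log n)

O(log n)


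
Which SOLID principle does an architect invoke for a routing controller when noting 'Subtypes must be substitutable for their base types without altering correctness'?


This describes the Liskov Substitution Principle (LSP)

Liskov Substitution Principle (LSP)


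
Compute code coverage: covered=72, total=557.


Coverage = covered / total * 100
Coverage = 72 / 557 * 100
Coverage = 12.93%

12.93%


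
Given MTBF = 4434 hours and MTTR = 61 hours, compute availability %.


Availability = MTBF / (MTBF + MTTR)
Availability = 4434 / (4434 + 61)
Availability = 4434 / 4495
Availability = 98.6429%

98.6429%


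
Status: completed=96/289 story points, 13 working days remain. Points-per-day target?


Formula: Required rate = Remaining points / Days left
Remaining = 289 - 96 = 193 points
Required rate = 193 / 13 = 14.85 points/day

14.85 points/day


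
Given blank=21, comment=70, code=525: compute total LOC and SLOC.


Total LOC = blank + comment + code
Total LOC = 21 + 70 + 525 = 616
SLOC (source only) = code = 525

Total LOC: 616, SLOC: 525


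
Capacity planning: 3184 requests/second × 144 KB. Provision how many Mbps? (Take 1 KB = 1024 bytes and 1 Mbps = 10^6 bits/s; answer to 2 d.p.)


Formula: Mbps = payload_bytes * RPS * 8 / 1e6
Payload per request = 144 KB = 144 * 1024 = 147456 bytes
Total bytes/sec = 147456 * 3184 = 469499904
Total bits/sec = 469499904 * 8 = 3755999232
Mbps = 3755999232 / 1e6 = 3756.0

3756.0 Mbps


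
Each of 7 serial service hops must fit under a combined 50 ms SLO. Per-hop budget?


Formula: per_stage = total_budget / stages
per_stage = 50 / 7
per_stage = 7.14 ms

7.14 ms


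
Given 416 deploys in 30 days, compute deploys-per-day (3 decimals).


Formula: deployments per day = releases / days
= 416 / 30
= 13.867 deploys/day
(equivalently, 97.07 deploys/week)

13.867 deploys/day


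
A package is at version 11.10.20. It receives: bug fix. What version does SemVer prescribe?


Current: 11.10.20
Change category: 'bug fix' → patch bump
SemVer rule: patch bump → increment PATCH (MAJOR and MINOR unchanged)
New: 11.10.21

11.10.21


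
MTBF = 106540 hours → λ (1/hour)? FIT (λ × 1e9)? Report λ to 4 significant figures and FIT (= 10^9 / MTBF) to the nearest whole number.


Formula: λ = 1 / MTBF; FIT = λ × 1e9 = 1e9 / MTBF
λ = 1 / 106540 ≈ 9.386e-06 failures/hour
FIT = 1e9 / 106540 ≈ 9386 failures per 1e9 hours (nearest whole number)

λ = 9.386e-06 /h, FIT = 9386


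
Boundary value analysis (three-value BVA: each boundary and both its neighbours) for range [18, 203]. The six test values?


Range: [18, 203]
Boundaries: just below min, min, min+1, max-1, max, just above max
Values: [17, 18, 19, 202, 203, 204]

[17, 18, 19, 202, 203, 204]


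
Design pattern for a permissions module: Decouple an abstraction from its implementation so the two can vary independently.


This matches the Bridge pattern

Bridge


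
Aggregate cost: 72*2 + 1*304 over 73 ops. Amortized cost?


Formula: Amortized cost = Total cost / Operations
Total cost = (72 * 2) + (1 * 304)
Total cost = 144 + 304 = 448
Amortized = 448 / 73 = 6.137

6.137


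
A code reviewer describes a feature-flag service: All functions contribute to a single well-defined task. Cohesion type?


Reasoning: Best: single purpose
Type: Functional cohesion

Functional cohesion


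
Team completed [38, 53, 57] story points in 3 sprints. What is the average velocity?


Formula: Avg velocity = Total points / Number of sprints
Points: [38, 53, 57]
Sum = 38 + 53 + 57 = 148
Avg velocity = 148 / 3 = 49.33 points/sprint

49.33 points/sprint


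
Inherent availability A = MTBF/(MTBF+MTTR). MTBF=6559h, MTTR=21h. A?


Availability = MTBF / (MTBF + MTTR)
Availability = 6559 / (6559 + 21)
Availability = 6559 / 6580
Availability = 99.6809%

99.6809%


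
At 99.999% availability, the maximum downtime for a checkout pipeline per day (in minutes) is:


Formula: allowed downtime = period * (100 - SLA) / 100
Period (day) = 1440 minutes
Unavailability fraction = (100 - 99.999) / 100
Allowed downtime = 1440 * (100 - 99.999) / 100
Allowed downtime = 0.0144 minutes

0.0144 minutes


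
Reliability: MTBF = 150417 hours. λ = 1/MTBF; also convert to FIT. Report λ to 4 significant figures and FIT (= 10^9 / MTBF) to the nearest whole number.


Formula: λ = 1 / MTBF; FIT = λ × 1e9 = 1e9 / MTBF
λ = 1 / 150417 ≈ 6.648e-06 failures/hour
FIT = 1e9 / 150417 ≈ 6648 failures per 1e9 hours (nearest whole number)

λ = 6.648e-06 /h, FIT = 6648


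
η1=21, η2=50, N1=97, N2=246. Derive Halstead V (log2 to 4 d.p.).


Formula: V = N * log2(η), where N = N1 + N2 and η = η1 + η2
η = 21 + 50 = 71
N = 97 + 246 = 343
log2(71) ≈ 6.1497
V = 343 * 6.1497 = 2109.35

2109.35


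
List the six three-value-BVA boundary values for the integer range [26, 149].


Range: [26, 149]
Boundaries: just below min, min, min+1, max-1, max, just above max
Values: [25, 26, 27, 148, 149, 150]

[25, 26, 27, 148, 149, 150]


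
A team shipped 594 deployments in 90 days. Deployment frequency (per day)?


Formula: deployments per day = releases / days
= 594 / 90
= 6.6 deploys/day
(equivalently, 46.2 deploys/week)

6.6 deploys/day


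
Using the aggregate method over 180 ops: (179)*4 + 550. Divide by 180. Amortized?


Formula: Amortized cost = Total cost / Operations
Total cost = (179 * 4) + (1 * 550)
Total cost = 716 + 550 = 1266
Amortized = 1266 / 180 = 7.0333

7.0333


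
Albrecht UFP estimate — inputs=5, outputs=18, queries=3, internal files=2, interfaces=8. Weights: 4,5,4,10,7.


UFP = EI*4 + EO*5 + EQ*4 + ILF*10 + EIF*7
UFP = 5*4 + 18*5 + 3*4 + 2*10 + 8*7
UFP = 20 + 90 + 12 + 20 + 56
UFP = 198

198


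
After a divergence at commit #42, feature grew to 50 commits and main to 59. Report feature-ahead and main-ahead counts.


Common ancestor: commit #42
feature commits after divergence: 50 - 42 = 8
main commits after divergence: 59 - 42 = 17
feature is 8 commits ahead of main
main is 17 commits ahead of feature

feature ahead: 8, main ahead: 17


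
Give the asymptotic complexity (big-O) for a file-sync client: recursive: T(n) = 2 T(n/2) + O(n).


Reasoning: master theorem case 2 (merge-sort recurrence)
Complexity: O(n log n)

O(n log n)


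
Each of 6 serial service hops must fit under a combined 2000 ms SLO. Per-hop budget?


Formula: per_stage = total_budget / stages
per_stage = 2000 / 6
per_stage = 333.33 ms

333.33 ms


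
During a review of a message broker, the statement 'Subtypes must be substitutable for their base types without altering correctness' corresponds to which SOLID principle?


This describes the Liskov Substitution Principle (LSP)

Liskov Substitution Principle (LSP)


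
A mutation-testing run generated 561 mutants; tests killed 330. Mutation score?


Mutation score = killed / total * 100
Mutation score = 330 / 561 * 100
Mutation score = 58.82%

58.82%


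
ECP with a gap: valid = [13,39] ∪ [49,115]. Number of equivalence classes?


Valid ranges: [13,39] and [49,115]
Class 1: x < 13 — invalid
Class 2: 13 ≤ x ≤ 39 — valid
Class 3: 39 < x < 49 — invalid (gap between ranges)
Class 4: 49 ≤ x ≤ 115 — valid
Class 5: x > 115 — invalid
Total equivalence classes: 5

5 equivalence classes


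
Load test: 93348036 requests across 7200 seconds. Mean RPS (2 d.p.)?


Formula: throughput = requests / seconds
throughput = 93348036 / 7200
throughput = 12965.01 requests/second

12965.01 requests/second


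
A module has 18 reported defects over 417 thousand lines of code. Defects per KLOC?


Defect density = defects / KLOC
Defect density = 18 / 417
Defect density = 0.043 defects/KLOC

0.043 defects/KLOC


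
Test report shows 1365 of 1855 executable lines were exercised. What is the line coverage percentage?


Coverage = covered / total * 100
Coverage = 1365 / 1855 * 100
Coverage = 73.58%

73.58%


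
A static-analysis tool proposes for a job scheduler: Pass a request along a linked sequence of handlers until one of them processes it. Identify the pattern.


This matches the Chain of Responsibility pattern

Chain of Responsibility


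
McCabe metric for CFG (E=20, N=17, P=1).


Formula: V(G) = E - N + 2P
V(G) = 20 - 17 + 2*1
V(G) = 3 + 2
V(G) = 5

5


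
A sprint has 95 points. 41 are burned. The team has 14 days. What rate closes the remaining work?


Formula: Required rate = Remaining points / Days left
Remaining = 95 - 41 = 54 points
Required rate = 54 / 14 = 3.86 points/day

3.86 points/day


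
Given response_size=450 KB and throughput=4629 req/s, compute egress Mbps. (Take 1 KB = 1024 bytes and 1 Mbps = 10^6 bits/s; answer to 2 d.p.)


Formula: Mbps = payload_bytes * RPS * 8 / 1e6
Payload per request = 450 KB = 450 * 1024 = 460800 bytes
Total bytes/sec = 460800 * 4629 = 2133043200
Total bits/sec = 2133043200 * 8 = 17064345600
Mbps = 17064345600 / 1e6 = 17064.35

17064.35 Mbps


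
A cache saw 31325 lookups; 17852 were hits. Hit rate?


Formula: hit rate = hits / (hits + misses) * 100
hit rate = 17852 / (17852 + 13473) * 100
hit rate = 17852 / 31325 * 100
hit rate = 56.99%

56.99%


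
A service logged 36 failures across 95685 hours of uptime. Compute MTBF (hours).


Formula: MTBF = Total operating time / Number of failures
MTBF = 95685 / 36
MTBF = 2657.92 hours

2657.92 hours


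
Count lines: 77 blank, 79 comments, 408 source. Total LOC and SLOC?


Total LOC = blank + comment + code
Total LOC = 77 + 79 + 408 = 564
SLOC (source only) = code = 408

Total LOC: 564, SLOC: 408


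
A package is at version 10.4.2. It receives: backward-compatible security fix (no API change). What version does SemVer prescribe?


Current: 10.4.2
Change category: 'backward-compatible security fix (no API change)' → patch bump
SemVer rule: patch bump → increment PATCH (MAJOR and MINOR unchanged)
New: 10.4.3

10.4.3


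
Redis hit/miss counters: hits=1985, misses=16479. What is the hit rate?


Formula: hit rate = hits / (hits + misses) * 100
hit rate = 1985 / (1985 + 16479) * 100
hit rate = 1985 / 18464 * 100
hit rate = 10.75%

10.75%


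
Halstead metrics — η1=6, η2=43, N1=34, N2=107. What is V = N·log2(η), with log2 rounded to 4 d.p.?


Formula: V = N * log2(η), where N = N1 + N2 and η = η1 + η2
η = 6 + 43 = 49
N = 34 + 107 = 141
log2(49) ≈ 5.6147
V = 141 * 5.6147 = 791.67

791.67


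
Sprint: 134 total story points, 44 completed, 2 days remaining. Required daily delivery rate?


Formula: Required rate = Remaining points / Days left
Remaining = 134 - 44 = 90 points
Required rate = 90 / 2 = 45.0 points/day

45.0 points/day


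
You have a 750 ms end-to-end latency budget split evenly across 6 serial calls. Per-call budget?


Formula: per_stage = total_budget / stages
per_stage = 750 / 6
per_stage = 125.0 ms

125.0 ms


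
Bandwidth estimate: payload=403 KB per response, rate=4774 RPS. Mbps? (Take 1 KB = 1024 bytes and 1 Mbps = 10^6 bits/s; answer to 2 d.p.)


Formula: Mbps = payload_bytes * RPS * 8 / 1e6
Payload per request = 403 KB = 403 * 1024 = 412672 bytes
Total bytes/sec = 412672 * 4774 = 1970096128
Total bits/sec = 1970096128 * 8 = 15760769024
Mbps = 15760769024 / 1e6 = 15760.77

15760.77 Mbps


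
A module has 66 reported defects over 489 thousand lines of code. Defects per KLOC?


Defect density = defects / KLOC
Defect density = 66 / 489
Defect density = 0.135 defects/KLOC

0.135 defects/KLOC


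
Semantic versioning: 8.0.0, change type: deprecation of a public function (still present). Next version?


Current: 8.0.0
Change category: 'deprecation of a public function (still present)' → minor bump
SemVer rule: minor bump → increment MINOR, reset PATCH to 0 (MAJOR unchanged)
New: 8.1.0

8.1.0


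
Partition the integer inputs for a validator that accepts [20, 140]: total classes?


Valid range: [20, 140]
Class 1: x < 20 — invalid
Class 2: 20 ≤ x ≤ 140 — valid
Class 3: x > 140 — invalid
Total equivalence classes: 3

3 equivalence classes


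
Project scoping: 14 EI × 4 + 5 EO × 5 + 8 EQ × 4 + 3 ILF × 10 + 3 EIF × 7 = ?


UFP = EI*4 + EO*5 + EQ*4 + ILF*10 + EIF*7
UFP = 14*4 + 5*5 + 8*4 + 3*10 + 3*7
UFP = 56 + 25 + 32 + 30 + 21
UFP = 164

164


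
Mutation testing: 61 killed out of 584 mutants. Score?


Mutation score = killed / total * 100
Mutation score = 61 / 584 * 100
Mutation score = 10.45%

10.45%


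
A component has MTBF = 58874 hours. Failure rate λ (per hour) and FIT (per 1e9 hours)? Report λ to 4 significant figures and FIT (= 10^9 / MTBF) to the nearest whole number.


Formula: λ = 1 / MTBF; FIT = λ × 1e9 = 1e9 / MTBF
λ = 1 / 58874 ≈ 1.699e-05 failures/hour
FIT = 1e9 / 58874 ≈ 16985 failures per 1e9 hours (nearest whole number)

λ = 1.699e-05 /h, FIT = 16985


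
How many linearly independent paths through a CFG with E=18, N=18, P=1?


Formula: V(G) = E - N + 2P
V(G) = 18 - 18 + 2*1
V(G) = 0 + 2
V(G) = 2

2


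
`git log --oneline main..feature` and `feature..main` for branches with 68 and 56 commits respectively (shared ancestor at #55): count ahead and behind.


Common ancestor: commit #55
feature commits after divergence: 68 - 55 = 13
main commits after divergence: 56 - 55 = 1
feature is 13 commits ahead of main
main is 1 commits ahead of feature

feature ahead: 13, main ahead: 1


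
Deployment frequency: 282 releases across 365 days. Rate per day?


Formula: deployments per day = releases / days
= 282 / 365
= 0.773 deploys/day
(equivalently, 5.41 deploys/week)

0.773 deploys/day


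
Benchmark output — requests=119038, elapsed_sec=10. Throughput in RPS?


Formula: throughput = requests / seconds
throughput = 119038 / 10
throughput = 11903.8 requests/second

11903.8 requests/second


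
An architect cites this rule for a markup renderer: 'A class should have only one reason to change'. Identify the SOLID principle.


This describes the Single Responsibility Principle (SRP)

Single Responsibility Principle (SRP)


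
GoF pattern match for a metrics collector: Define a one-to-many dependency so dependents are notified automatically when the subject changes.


This matches the Observer pattern

Observer


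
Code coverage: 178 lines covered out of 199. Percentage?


Coverage = covered / total * 100
Coverage = 178 / 199 * 100
Coverage = 89.45%

89.45%


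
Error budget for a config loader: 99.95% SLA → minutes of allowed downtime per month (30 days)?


Formula: allowed downtime = period * (100 - SLA) / 100
Period (month (30 days)) = 43200 minutes
Unavailability fraction = (100 - 99.95) / 100
Allowed downtime = 43200 * (100 - 99.95) / 100
Allowed downtime = 21.6 minutes

21.6 minutes


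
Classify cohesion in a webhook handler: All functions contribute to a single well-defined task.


Reasoning: Best: single purpose
Type: Functional cohesion

Functional cohesion


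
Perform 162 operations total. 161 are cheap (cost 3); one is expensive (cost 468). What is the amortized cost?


Formula: Amortized cost = Total cost / Operations
Total cost = (161 * 3) + (1 * 468)
Total cost = 483 + 468 = 951
Amortized = 951 / 162 = 5.8704

5.8704


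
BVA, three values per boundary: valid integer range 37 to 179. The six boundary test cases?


Range: [37, 179]
Boundaries: just below min, min, min+1, max-1, max, just above max
Values: [36, 37, 38, 178, 179, 180]

[36, 37, 38, 178, 179, 180]


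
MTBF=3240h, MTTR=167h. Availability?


Availability = MTBF / (MTBF + MTTR)
Availability = 3240 / (3240 + 167)
Availability = 3240 / 3407
Availability = 95.0983%

95.0983%


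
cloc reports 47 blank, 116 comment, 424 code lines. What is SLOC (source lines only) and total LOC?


Total LOC = blank + comment + code
Total LOC = 47 + 116 + 424 = 587
SLOC (source only) = code = 424

Total LOC: 587, SLOC: 424


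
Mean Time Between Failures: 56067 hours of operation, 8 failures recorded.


Formula: MTBF = Total operating time / Number of failures
MTBF = 56067 / 8
MTBF = 7008.38 hours

7008.38 hours


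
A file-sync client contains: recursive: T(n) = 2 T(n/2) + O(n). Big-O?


Reasoning: master theorem case 2 (merge-sort recurrence)
Complexity: O(n log n)

O(n log n)


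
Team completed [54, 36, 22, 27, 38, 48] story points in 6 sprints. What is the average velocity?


Formula: Avg velocity = Total points / Number of sprints
Points: [54, 36, 22, 27, 38, 48]
Sum = 54 + 36 + 22 + 27 + 38 + 48 = 225
Avg velocity = 225 / 6 = 37.5 points/sprint

37.5 points/sprint


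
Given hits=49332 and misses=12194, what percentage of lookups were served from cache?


Formula: hit rate = hits / (hits + misses) * 100
hit rate = 49332 / (49332 + 12194) * 100
hit rate = 49332 / 61526 * 100
hit rate = 80.18%

80.18%


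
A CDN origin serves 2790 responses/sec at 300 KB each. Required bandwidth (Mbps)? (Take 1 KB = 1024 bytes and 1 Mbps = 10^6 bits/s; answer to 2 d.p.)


Formula: Mbps = payload_bytes * RPS * 8 / 1e6
Payload per request = 300 KB = 300 * 1024 = 307200 bytes
Total bytes/sec = 307200 * 2790 = 857088000
Total bits/sec = 857088000 * 8 = 6856704000
Mbps = 6856704000 / 1e6 = 6856.7

6856.7 Mbps


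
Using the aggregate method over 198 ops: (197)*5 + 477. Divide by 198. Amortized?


Formula: Amortized cost = Total cost / Operations
Total cost = (197 * 5) + (1 * 477)
Total cost = 985 + 477 = 1462
Amortized = 1462 / 198 = 7.3838

7.3838


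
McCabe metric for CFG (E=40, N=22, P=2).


Formula: V(G) = E - N + 2P
V(G) = 40 - 22 + 2*2
V(G) = 18 + 4
V(G) = 22

22


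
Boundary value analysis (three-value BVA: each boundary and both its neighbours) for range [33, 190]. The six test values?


Range: [33, 190]
Boundaries: just below min, min, min+1, max-1, max, just above max
Values: [32, 33, 34, 189, 190, 191]

[32, 33, 34, 189, 190, 191]


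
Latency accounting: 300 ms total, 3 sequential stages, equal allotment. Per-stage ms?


Formula: per_stage = total_budget / stages
per_stage = 300 / 3
per_stage = 100.0 ms

100.0 ms


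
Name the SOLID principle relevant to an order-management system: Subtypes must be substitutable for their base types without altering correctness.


This describes the Liskov Substitution Principle (LSP)

Liskov Substitution Principle (LSP)


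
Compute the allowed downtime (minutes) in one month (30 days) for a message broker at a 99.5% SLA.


Formula: allowed downtime = period * (100 - SLA) / 100
Period (month (30 days)) = 43200 minutes
Unavailability fraction = (100 - 99.5) / 100
Allowed downtime = 43200 * (100 - 99.5) / 100
Allowed downtime = 216.0 minutes

216.0 minutes


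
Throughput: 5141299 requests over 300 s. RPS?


Formula: throughput = requests / seconds
throughput = 5141299 / 300
throughput = 17137.66 requests/second

17137.66 requests/second


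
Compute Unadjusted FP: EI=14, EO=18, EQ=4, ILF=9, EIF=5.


UFP = EI*4 + EO*5 + EQ*4 + ILF*10 + EIF*7
UFP = 14*4 + 18*5 + 4*4 + 9*10 + 5*7
UFP = 56 + 90 + 16 + 90 + 35
UFP = 287

287


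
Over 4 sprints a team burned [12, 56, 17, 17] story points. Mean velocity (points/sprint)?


Formula: Avg velocity = Total points / Number of sprints
Points: [12, 56, 17, 17]
Sum = 12 + 56 + 17 + 17 = 102
Avg velocity = 102 / 4 = 25.5 points/sprint

25.5 points/sprint


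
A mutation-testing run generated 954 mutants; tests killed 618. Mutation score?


Mutation score = killed / total * 100
Mutation score = 618 / 954 * 100
Mutation score = 64.78%

64.78%


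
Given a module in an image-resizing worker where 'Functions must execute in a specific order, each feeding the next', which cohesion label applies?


Reasoning: Output of one is input to next
Type: Sequential cohesion

Sequential cohesion


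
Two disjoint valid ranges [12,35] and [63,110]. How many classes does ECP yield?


Valid ranges: [12,35] and [63,110]
Class 1: x < 12 — invalid
Class 2: 12 ≤ x ≤ 35 — valid
Class 3: 35 < x < 63 — invalid (gap between ranges)
Class 4: 63 ≤ x ≤ 110 — valid
Class 5: x > 110 — invalid
Total equivalence classes: 5

5 equivalence classes


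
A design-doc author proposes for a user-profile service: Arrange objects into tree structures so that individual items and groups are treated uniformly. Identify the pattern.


This matches the Composite pattern

Composite


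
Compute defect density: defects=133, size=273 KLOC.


Defect density = defects / KLOC
Defect density = 133 / 273
Defect density = 0.487 defects/KLOC

0.487 defects/KLOC


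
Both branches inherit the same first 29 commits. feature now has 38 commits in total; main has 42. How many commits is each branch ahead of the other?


Common ancestor: commit #29
feature commits after divergence: 38 - 29 = 9
main commits after divergence: 42 - 29 = 13
feature is 9 commits ahead of main
main is 13 commits ahead of feature

feature ahead: 9, main ahead: 13


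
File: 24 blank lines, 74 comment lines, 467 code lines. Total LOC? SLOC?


Total LOC = blank + comment + code
Total LOC = 24 + 74 + 467 = 565
SLOC (source only) = code = 467

Total LOC: 565, SLOC: 467


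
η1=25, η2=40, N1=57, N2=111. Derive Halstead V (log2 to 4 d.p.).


Formula: V = N * log2(η), where N = N1 + N2 and η = η1 + η2
η = 25 + 40 = 65
N = 57 + 111 = 168
log2(65) ≈ 6.0224
V = 168 * 6.0224 = 1011.76

1011.76


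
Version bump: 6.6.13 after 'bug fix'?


Current: 6.6.13
Change category: 'bug fix' → patch bump
SemVer rule: patch bump → increment PATCH (MAJOR and MINOR unchanged)
New: 6.6.14

6.6.14


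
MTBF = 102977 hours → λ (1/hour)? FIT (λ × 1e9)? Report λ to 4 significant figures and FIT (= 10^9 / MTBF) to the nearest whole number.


Formula: λ = 1 / MTBF; FIT = λ × 1e9 = 1e9 / MTBF
λ = 1 / 102977 ≈ 9.711e-06 failures/hour
FIT = 1e9 / 102977 ≈ 9711 failures per 1e9 hours (nearest whole number)

λ = 9.711e-06 /h, FIT = 9711


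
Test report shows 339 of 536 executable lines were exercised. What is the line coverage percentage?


Coverage = covered / total * 100
Coverage = 339 / 536 * 100
Coverage = 63.25%

63.25%


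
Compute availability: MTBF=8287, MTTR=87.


Availability = MTBF / (MTBF + MTTR)
Availability = 8287 / (8287 + 87)
Availability = 8287 / 8374
Availability = 98.9611%

98.9611%


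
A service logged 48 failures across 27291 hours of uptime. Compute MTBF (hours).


Formula: MTBF = Total operating time / Number of failures
MTBF = 27291 / 48
MTBF = 568.56 hours

568.56 hours


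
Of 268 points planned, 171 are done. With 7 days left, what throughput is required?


Formula: Required rate = Remaining points / Days left
Remaining = 268 - 171 = 97 points
Required rate = 97 / 7 = 13.86 points/day

13.86 points/day


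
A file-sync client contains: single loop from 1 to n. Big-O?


Reasoning: one pass through n items
Complexity: O(n)

O(n)


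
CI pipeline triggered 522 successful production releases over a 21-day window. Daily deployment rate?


Formula: deployments per day = releases / days
= 522 / 21
= 24.857 deploys/day
(equivalently, 174.0 deploys/week)

24.857 deploys/day


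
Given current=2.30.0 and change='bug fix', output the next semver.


Current: 2.30.0
Change category: 'bug fix' → patch bump
SemVer rule: patch bump → increment PATCH (MAJOR and MINOR unchanged)
New: 2.30.1

2.30.1


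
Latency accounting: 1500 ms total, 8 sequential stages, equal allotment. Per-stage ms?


Formula: per_stage = total_budget / stages
per_stage = 1500 / 8
per_stage = 187.5 ms

187.5 ms


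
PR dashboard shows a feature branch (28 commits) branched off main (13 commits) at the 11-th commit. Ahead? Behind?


Common ancestor: commit #11
feature commits after divergence: 28 - 11 = 17
main commits after divergence: 13 - 11 = 2
feature is 17 commits ahead of main
main is 2 commits ahead of feature

feature ahead: 17, main ahead: 2


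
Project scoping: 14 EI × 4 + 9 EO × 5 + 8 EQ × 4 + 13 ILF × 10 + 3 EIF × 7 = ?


UFP = EI*4 + EO*5 + EQ*4 + ILF*10 + EIF*7
UFP = 14*4 + 9*5 + 8*4 + 13*10 + 3*7
UFP = 56 + 45 + 32 + 130 + 21
UFP = 284

284


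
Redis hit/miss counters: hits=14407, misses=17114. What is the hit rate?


Formula: hit rate = hits / (hits + misses) * 100
hit rate = 14407 / (14407 + 17114) * 100
hit rate = 14407 / 31521 * 100
hit rate = 45.71%

45.71%


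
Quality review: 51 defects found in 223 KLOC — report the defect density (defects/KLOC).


Defect density = defects / KLOC
Defect density = 51 / 223
Defect density = 0.229 defects/KLOC

0.229 defects/KLOC


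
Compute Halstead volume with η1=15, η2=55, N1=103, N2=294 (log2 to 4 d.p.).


Formula: V = N * log2(η), where N = N1 + N2 and η = η1 + η2
η = 15 + 55 = 70
N = 103 + 294 = 397
log2(70) ≈ 6.1293
V = 397 * 6.1293 = 2433.33

2433.33


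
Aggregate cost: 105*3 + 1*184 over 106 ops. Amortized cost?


Formula: Amortized cost = Total cost / Operations
Total cost = (105 * 3) + (1 * 184)
Total cost = 315 + 184 = 499
Amortized = 499 / 106 = 4.7075

4.7075


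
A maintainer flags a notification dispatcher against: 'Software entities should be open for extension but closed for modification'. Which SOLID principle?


This describes the Open/Closed Principle (OCP)

Open/Closed Principle (OCP)


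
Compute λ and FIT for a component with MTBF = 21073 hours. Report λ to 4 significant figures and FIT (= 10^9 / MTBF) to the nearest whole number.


Formula: λ = 1 / MTBF; FIT = λ × 1e9 = 1e9 / MTBF
λ = 1 / 21073 ≈ 4.745e-05 failures/hour
FIT = 1e9 / 21073 ≈ 47454 failures per 1e9 hours (nearest whole number)

λ = 4.745e-05 /h, FIT = 47454


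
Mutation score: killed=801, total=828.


Mutation score = killed / total * 100
Mutation score = 801 / 828 * 100
Mutation score = 96.74%

96.74%


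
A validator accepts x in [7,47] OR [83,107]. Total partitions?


Valid ranges: [7,47] and [83,107]
Class 1: x < 7 — invalid
Class 2: 7 ≤ x ≤ 47 — valid
Class 3: 47 < x < 83 — invalid (gap between ranges)
Class 4: 83 ≤ x ≤ 107 — valid
Class 5: x > 107 — invalid
Total equivalence classes: 5

5 equivalence classes


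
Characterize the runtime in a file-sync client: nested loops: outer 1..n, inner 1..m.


Reasoning: product of independent bounds
Complexity: O(n*m)

O(n*m)


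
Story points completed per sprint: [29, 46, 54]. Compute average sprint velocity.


Formula: Avg velocity = Total points / Number of sprints
Points: [29, 46, 54]
Sum = 29 + 46 + 54 = 129
Avg velocity = 129 / 3 = 43.0 points/sprint

43.0 points/sprint


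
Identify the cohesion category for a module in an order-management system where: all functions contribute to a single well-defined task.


Reasoning: Best: single purpose
Type: Functional cohesion

Functional cohesion


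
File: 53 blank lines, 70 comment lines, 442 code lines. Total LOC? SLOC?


Total LOC = blank + comment + code
Total LOC = 53 + 70 + 442 = 565
SLOC (source only) = code = 442

Total LOC: 565, SLOC: 442


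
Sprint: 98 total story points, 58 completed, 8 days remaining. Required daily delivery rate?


Formula: Required rate = Remaining points / Days left
Remaining = 98 - 58 = 40 points
Required rate = 40 / 8 = 5.0 points/day

5.0 points/day


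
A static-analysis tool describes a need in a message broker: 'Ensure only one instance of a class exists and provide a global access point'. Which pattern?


This matches the Singleton pattern

Singleton


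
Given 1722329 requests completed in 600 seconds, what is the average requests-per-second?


Formula: throughput = requests / seconds
throughput = 1722329 / 600
throughput = 2870.55 requests/second

2870.55 requests/second


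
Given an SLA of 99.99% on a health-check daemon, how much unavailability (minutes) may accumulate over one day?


Formula: allowed downtime = period * (100 - SLA) / 100
Period (day) = 1440 minutes
Unavailability fraction = (100 - 99.99) / 100
Allowed downtime = 1440 * (100 - 99.99) / 100
Allowed downtime = 0.144 minutes

0.144 minutes


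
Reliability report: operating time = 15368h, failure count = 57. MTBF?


Formula: MTBF = Total operating time / Number of failures
MTBF = 15368 / 57
MTBF = 269.61 hours

269.61 hours


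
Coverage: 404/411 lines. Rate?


Coverage = covered / total * 100
Coverage = 404 / 411 * 100
Coverage = 98.3%

98.3%


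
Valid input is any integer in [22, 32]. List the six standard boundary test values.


Range: [22, 32]
Boundaries: just below min, min, min+1, max-1, max, just above max
Values: [21, 22, 23, 31, 32, 33]

[21, 22, 23, 31, 32, 33]


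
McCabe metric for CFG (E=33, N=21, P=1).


Formula: V(G) = E - N + 2P
V(G) = 33 - 21 + 2*1
V(G) = 12 + 2
V(G) = 14

14


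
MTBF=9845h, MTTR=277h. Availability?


Availability = MTBF / (MTBF + MTTR)
Availability = 9845 / (9845 + 277)
Availability = 9845 / 10122
Availability = 97.2634%

97.2634%


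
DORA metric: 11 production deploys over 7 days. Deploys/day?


Formula: deployments per day = releases / days
= 11 / 7
= 1.571 deploys/day
(equivalently, 11.0 deploys/week)

1.571 deploys/day


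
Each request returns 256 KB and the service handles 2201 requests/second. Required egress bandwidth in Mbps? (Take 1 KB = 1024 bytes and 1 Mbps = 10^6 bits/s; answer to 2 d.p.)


Formula: Mbps = payload_bytes * RPS * 8 / 1e6
Payload per request = 256 KB = 256 * 1024 = 262144 bytes
Total bytes/sec = 262144 * 2201 = 576978944
Total bits/sec = 576978944 * 8 = 4615831552
Mbps = 4615831552 / 1e6 = 4615.83

4615.83 Mbps


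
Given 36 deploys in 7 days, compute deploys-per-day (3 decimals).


Formula: deployments per day = releases / days
= 36 / 7
= 5.143 deploys/day
(equivalently, 36.0 deploys/week)

5.143 deploys/day


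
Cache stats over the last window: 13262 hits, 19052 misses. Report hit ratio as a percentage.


Formula: hit rate = hits / (hits + misses) * 100
hit rate = 13262 / (13262 + 19052) * 100
hit rate = 13262 / 32314 * 100
hit rate = 41.04%

41.04%


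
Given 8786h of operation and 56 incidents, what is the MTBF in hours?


Formula: MTBF = Total operating time / Number of failures
MTBF = 8786 / 56
MTBF = 156.89 hours

156.89 hours


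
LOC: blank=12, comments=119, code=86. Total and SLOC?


Total LOC = blank + comment + code
Total LOC = 12 + 119 + 86 = 217
SLOC (source only) = code = 86

Total LOC: 217, SLOC: 86


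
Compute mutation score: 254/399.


Mutation score = killed / total * 100
Mutation score = 254 / 399 * 100
Mutation score = 63.66%

63.66%


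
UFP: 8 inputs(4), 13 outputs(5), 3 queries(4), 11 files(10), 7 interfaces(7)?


UFP = EI*4 + EO*5 + EQ*4 + ILF*10 + EIF*7
UFP = 8*4 + 13*5 + 3*4 + 11*10 + 7*7
UFP = 32 + 65 + 12 + 110 + 49
UFP = 268

268


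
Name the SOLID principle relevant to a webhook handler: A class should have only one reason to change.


This describes the Single Responsibility Principle (SRP)

Single Responsibility Principle (SRP)


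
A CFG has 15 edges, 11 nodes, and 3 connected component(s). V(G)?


Formula: V(G) = E - N + 2P
V(G) = 15 - 11 + 2*3
V(G) = 4 + 6
V(G) = 10

10


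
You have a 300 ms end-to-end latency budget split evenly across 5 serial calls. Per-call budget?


Formula: per_stage = total_budget / stages
per_stage = 300 / 5
per_stage = 60.0 ms

60.0 ms


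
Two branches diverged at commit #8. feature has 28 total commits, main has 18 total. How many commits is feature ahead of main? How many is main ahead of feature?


Common ancestor: commit #8
feature commits after divergence: 28 - 8 = 20
main commits after divergence: 18 - 8 = 10
feature is 20 commits ahead of main
main is 10 commits ahead of feature

feature ahead: 20, main ahead: 10


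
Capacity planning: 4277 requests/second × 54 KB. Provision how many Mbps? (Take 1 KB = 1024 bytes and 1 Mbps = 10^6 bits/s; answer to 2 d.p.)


Formula: Mbps = payload_bytes * RPS * 8 / 1e6
Payload per request = 54 KB = 54 * 1024 = 55296 bytes
Total bytes/sec = 55296 * 4277 = 236500992
Total bits/sec = 236500992 * 8 = 1892007936
Mbps = 1892007936 / 1e6 = 1892.01

1892.01 Mbps


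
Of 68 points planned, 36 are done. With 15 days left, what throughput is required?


Formula: Required rate = Remaining points / Days left
Remaining = 68 - 36 = 32 points
Required rate = 32 / 15 = 2.13 points/day

2.13 points/day


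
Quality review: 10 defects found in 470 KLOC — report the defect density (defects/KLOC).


Defect density = defects / KLOC
Defect density = 10 / 470
Defect density = 0.021 defects/KLOC

0.021 defects/KLOC


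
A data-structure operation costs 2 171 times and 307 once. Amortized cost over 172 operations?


Formula: Amortized cost = Total cost / Operations
Total cost = (171 * 2) + (1 * 307)
Total cost = 342 + 307 = 649
Amortized = 649 / 172 = 3.7733

3.7733


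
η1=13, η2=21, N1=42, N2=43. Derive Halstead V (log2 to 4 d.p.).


Formula: V = N * log2(η), where N = N1 + N2 and η = η1 + η2
η = 13 + 21 = 34
N = 42 + 43 = 85
log2(34) ≈ 5.0875
V = 85 * 5.0875 = 432.44

432.44


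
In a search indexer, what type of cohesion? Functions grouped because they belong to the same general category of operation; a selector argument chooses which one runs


Reasoning: Grouped by category of activity, not by data or sequence
Type: Logical cohesion

Logical cohesion


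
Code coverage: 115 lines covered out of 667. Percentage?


Coverage = covered / total * 100
Coverage = 115 / 667 * 100
Coverage = 17.24%

17.24%


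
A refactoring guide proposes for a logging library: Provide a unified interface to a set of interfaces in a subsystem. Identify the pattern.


This matches the Facade pattern

Facade


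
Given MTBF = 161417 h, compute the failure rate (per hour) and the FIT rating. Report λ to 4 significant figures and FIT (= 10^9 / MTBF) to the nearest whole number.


Formula: λ = 1 / MTBF; FIT = λ × 1e9 = 1e9 / MTBF
λ = 1 / 161417 ≈ 6.195e-06 failures/hour
FIT = 1e9 / 161417 ≈ 6195 failures per 1e9 hours (nearest whole number)

λ = 6.195e-06 /h, FIT = 6195


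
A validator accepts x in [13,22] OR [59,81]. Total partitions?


Valid ranges: [13,22] and [59,81]
Class 1: x < 13 — invalid
Class 2: 13 ≤ x ≤ 22 — valid
Class 3: 22 < x < 59 — invalid (gap between ranges)
Class 4: 59 ≤ x ≤ 81 — valid
Class 5: x > 81 — invalid
Total equivalence classes: 5

5 equivalence classes


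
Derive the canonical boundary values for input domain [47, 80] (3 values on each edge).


Range: [47, 80]
Boundaries: just below min, min, min+1, max-1, max, just above max
Values: [46, 47, 48, 79, 80, 81]

[46, 47, 48, 79, 80, 81]


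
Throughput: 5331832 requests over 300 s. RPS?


Formula: throughput = requests / seconds
throughput = 5331832 / 300
throughput = 17772.77 requests/second

17772.77 requests/second


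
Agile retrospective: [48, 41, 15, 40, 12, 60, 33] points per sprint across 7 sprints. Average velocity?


Formula: Avg velocity = Total points / Number of sprints
Points: [48, 41, 15, 40, 12, 60, 33]
Sum = 48 + 41 + 15 + 40 + 12 + 60 + 33 = 249
Avg velocity = 249 / 7 = 35.57 points/sprint

35.57 points/sprint


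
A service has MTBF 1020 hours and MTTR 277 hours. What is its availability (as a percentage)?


Availability = MTBF / (MTBF + MTTR)
Availability = 1020 / (1020 + 277)
Availability = 1020 / 1297
Availability = 78.643%

78.643%


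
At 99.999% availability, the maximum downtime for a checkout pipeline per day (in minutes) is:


Formula: allowed downtime = period * (100 - SLA) / 100
Period (day) = 1440 minutes
Unavailability fraction = (100 - 99.999) / 100
Allowed downtime = 1440 * (100 - 99.999) / 100
Allowed downtime = 0.0144 minutes

0.0144 minutes
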